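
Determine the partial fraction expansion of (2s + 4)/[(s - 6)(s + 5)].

At s=6: P = (2·6 + 4)/(6 + 5) = 16/11. At s=-5: Q = (2·(-5) + 4)/(-5 - 6) = 6/11
Result: (16/11)/(s - 6) + (6/11)/(s + 5)


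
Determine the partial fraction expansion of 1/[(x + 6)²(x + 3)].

Cover-up at x=-3: C = 1/(-3 + 6)² = 1/9. Cover-up at x=-6: B = 1/(-6 + 3) = -1/3. Comparing x² coeff: A = -C = -1/9
Result: (-1/9)/(x + 6) - (1/3)/(x + 6)² + (1/9)/(x + 3)


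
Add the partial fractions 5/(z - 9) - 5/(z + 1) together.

Common denominator (z - 9)(z + 1). Numerator: 5(z + 1) - 5(z - 9) = (5z + 5) - (5z - 45) = 50
Result: (50)/[(z - 9)(z + 1)]


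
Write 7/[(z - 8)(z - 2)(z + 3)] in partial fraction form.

Using cover-up method: P = 7/66, Q = -7/30, R = 7/55
Result: (7/66)/(z - 8) - (7/30)/(z - 2) + (7/55)/(z + 3)


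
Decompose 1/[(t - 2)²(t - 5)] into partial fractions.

Cover-up at t=5: γ = 1/(5 - 2)² = 1/9. Cover-up at t=2: β = 1/(2 - 5) = -1/3. Comparing t² coeff: α = -γ = -1/9
Result: (-1/9)/(t - 2) - (1/3)/(t - 2)² + (1/9)/(t - 5)


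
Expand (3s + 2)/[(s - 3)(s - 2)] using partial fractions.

At s=3: P = (3·3 + 2)/(3 - 2) = 11. At s=2: Q = (3·2 + 2)/(2 - 3) = -8
Result: 11/(s - 3) - 8/(s - 2)


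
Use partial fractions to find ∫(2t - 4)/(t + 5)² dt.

Decompose: α = 2, β = 2·(-5) - 4 = -14, so (2t - 4)/(t + 5)² = 2/(t + 5) - 14/(t + 5)². Integrate: ∫ α/(t + 5) dt = 2 ln|(t + 5)|; ∫ β/(t + 5)² dt = 14/(t + 5). Sum: 2 ln|(t + 5)| + 14/(t + 5) + C


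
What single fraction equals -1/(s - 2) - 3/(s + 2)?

Common denominator (s - 2)(s + 2). Numerator: -1(s + 2) - 3(s - 2) = (-s - 2) - (3s - 6) = -4s + 4
Result: (-4s + 4)/[(s - 2)(s + 2)]


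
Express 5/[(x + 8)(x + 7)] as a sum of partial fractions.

5/(x + 8)(x + 7) = α/(x + 8) + β/(x + 7). α = 5/(-8 + 7) = -5, β = 5/(-7 + 8) = 5
Result: -5/(x + 8) + 5/(x + 7)


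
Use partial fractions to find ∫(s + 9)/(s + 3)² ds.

Decompose: α = 1, β = 1·(-3) + 9 = 6, so (s + 9)/(s + 3)² = 1/(s + 3) + 6/(s + 3)². Integrate: ∫ α/(s + 3) ds = ln|(s + 3)|; ∫ β/(s + 3)² ds = -6/(s + 3). Sum: ln|(s + 3)| - 6/(s + 3) + C


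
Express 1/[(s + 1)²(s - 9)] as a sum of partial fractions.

Cover-up at s=9: γ = 1/(9 + 1)² = 1/100. Cover-up at s=-1: β = 1/(-1 - 9) = -1/10. Comparing s² coeff: α = -γ = -1/100
Result: (-1/100)/(s + 1) - (1/10)/(s + 1)² + (1/100)/(s - 9)


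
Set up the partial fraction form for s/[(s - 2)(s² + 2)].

Linear + irreducible quadratic: A/(s - 2) + (Bs + C)/(s² + 2)


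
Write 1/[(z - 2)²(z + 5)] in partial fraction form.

Cover-up at z=-5: C = 1/(-5 - 2)² = 1/49. Cover-up at z=2: B = 1/(2 + 5) = 1/7. Comparing z² coeff: A = -C = -1/49
Result: (-1/49)/(z - 2) + (1/7)/(z - 2)² + (1/49)/(z + 5)


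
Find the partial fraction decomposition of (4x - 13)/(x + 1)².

(4x - 13) = P(x + 1) + Q. At x = -1: Q = 4·(-1) - 13 = -17. Coeff of x: P = 4
Result: 4/(x + 1) - 17/(x + 1)²


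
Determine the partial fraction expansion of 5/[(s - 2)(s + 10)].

5/(s - 2)(s + 10) = P/(s - 2) + Q/(s + 10). P = 5/(2 + 10) = 5/12, Q = 5/(-10 - 2) = -5/12
Result: (5/12)/(s - 2) - (5/12)/(s + 10)


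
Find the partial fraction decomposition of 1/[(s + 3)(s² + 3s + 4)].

Cover-up at s = -3: A = 1/((-3)² + 3·(-3) + 4) = 1/4. Then B = -A = -1/4, C = -A·(3 - 3) = 0
Result: (1/4)/(s + 3) - ((1/4)s)/(s² + 3s + 4)


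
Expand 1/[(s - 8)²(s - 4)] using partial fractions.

Cover-up at s=4: C = 1/(4 - 8)² = 1/16. Cover-up at s=8: B = 1/(8 - 4) = 1/4. Comparing s² coeff: A = -C = -1/16
Result: (-1/16)/(s - 8) + (1/4)/(s - 8)² + (1/16)/(s - 4)


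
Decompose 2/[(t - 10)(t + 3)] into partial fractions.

2/(t - 10)(t + 3) = α/(t - 10) + β/(t + 3). α = 2/(10 + 3) = 2/13, β = 2/(-3 - 10) = -2/13
Result: (2/13)/(t - 10) - (2/13)/(t + 3)


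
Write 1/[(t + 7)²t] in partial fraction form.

Cover-up at t=0: γ = 1/(0 + 7)² = 1/49. Cover-up at t=-7: β = 1/(-7 - 0) = -1/7. Comparing t² coeff: α = -γ = -1/49
Result: (-1/49)/(t + 7) - (1/7)/(t + 7)² + (1/49)/t


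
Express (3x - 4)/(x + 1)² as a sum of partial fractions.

(3x - 4) = A(x + 1) + B. At x = -1: B = 3·(-1) - 4 = -7. Coeff of x: A = 3
Result: 3/(x + 1) - 7/(x + 1)²


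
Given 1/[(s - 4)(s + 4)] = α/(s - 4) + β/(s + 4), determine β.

Cover-up at s = -4: β = 1/(-4 - 4) = -1/8


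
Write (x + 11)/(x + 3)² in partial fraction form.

(x + 11) = α(x + 3) + β. At x = -3: β = 1·(-3) + 11 = 8. Coeff of x: α = 1
Result: 1/(x + 3) + 8/(x + 3)²


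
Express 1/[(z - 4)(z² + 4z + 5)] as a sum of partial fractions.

Cover-up at z = 4: A = 1/(4² + 4·4 + 5) = 1/37. Then B = -A = -1/37, C = -A·(4 + 4) = -8/37
Result: (1/37)/(z - 4) - ((1/37)z + 8/37)/(z² + 4z + 5)


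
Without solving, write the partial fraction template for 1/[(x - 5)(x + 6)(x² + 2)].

Two linear + quadratic: A/(x - 5) + B/(x + 6) + (Cx + D)/(x² + 2)


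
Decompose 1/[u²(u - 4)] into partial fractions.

Cover-up at u=4: C = 1/(4 - 0)² = 1/16. Cover-up at u=0: B = 1/(0 - 4) = -1/4. Comparing u² coeff: A = -C = -1/16
Result: (-1/16)/u - (1/4)/u² + (1/16)/(u - 4)


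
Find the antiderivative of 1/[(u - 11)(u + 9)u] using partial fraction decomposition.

Cover-up: α = 1/220, β = 1/180, γ = -1/99. Decomposition: (1/220)/(u - 11) + (1/180)/(u + 9) - (1/99)/u. Integrate each term: (1/220) ln|(u - 11)| + (1/180) ln|(u + 9)| - (1/99) ln|u| + C


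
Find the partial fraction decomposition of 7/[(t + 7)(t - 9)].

7/(t + 7)(t - 9) = α/(t + 7) + β/(t - 9). α = 7/(-7 - 9) = -7/16, β = 7/(9 + 7) = 7/16
Result: (-7/16)/(t + 7) + (7/16)/(t - 9)


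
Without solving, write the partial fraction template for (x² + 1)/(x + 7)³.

Repeated linear factor (power 3): α/(x + 7) + β/(x + 7)² + γ/(x + 7)³


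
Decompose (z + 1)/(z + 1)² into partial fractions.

(z + 1) = A(z + 1) + B. At z = -1: B = 1·(-1) + 1 = 0. Coeff of z: A = 1
Result: 1/(z + 1)


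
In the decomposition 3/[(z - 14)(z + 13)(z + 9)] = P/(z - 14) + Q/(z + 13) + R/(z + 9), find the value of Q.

Cover-up at z = -13: Q = 3/[(-13 - 14)(-13 + 9)] = 3/[(-27)(-4)] = 3/108 = 1/36


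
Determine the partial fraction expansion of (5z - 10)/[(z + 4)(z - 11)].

At z=-4: P = (5·(-4) - 10)/(-4 - 11) = 2. At z=11: Q = (5·11 - 10)/(11 + 4) = 3
Result: 2/(z + 4) + 3/(z - 11)


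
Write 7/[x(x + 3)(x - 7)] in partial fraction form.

Using cover-up method: A = -1/3, B = 7/30, C = 1/10
Result: (-1/3)/x + (7/30)/(x + 3) + (1/10)/(x - 7)


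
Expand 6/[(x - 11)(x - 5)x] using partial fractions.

Using cover-up method: P = 1/11, Q = -1/5, R = 6/55
Result: (1/11)/(x - 11) - (1/5)/(x - 5) + (6/55)/x


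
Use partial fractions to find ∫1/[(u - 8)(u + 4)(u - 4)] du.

Cover-up: A = 1/48, B = 1/96, C = -1/32. Decomposition: (1/48)/(u - 8) + (1/96)/(u + 4) - (1/32)/(u - 4). Integrate each term: (1/48) ln|(u - 8)| + (1/96) ln|(u + 4)| - (1/32) ln|(u - 4)| + C


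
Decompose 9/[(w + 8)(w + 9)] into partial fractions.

9/(w + 8)(w + 9) = A/(w + 8) + B/(w + 9). A = 9/(-8 + 9) = 9, B = 9/(-9 + 8) = -9
Result: 9/(w + 8) - 9/(w + 9)


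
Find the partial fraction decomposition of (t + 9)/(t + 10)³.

(t + 9) = α(t + 10)² + β(t + 10) + γ. At t = -10: γ = 1·(-10) + 9 = -1. Coefficients: α = 0, β = 1
Result: 1/(t + 10)² - 1/(t + 10)³


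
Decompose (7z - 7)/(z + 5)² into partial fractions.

(7z - 7) = A(z + 5) + B. At z = -5: B = 7·(-5) - 7 = -42. Coeff of z: A = 7
Result: 7/(z + 5) - 42/(z + 5)²


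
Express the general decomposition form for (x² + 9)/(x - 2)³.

Repeated linear factor (power 3): P/(x - 2) + Q/(x - 2)² + R/(x - 2)³


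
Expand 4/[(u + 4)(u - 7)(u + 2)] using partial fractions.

Using cover-up method: A = 2/11, B = 4/99, C = -2/9
Result: (2/11)/(u + 4) + (4/99)/(u - 7) - (2/9)/(u + 2)


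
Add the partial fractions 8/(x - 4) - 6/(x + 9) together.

Common denominator (x - 4)(x + 9). Numerator: 8(x + 9) - 6(x - 4) = (8x + 72) - (6x - 24) = 2x + 96
Result: (2x + 96)/[(x - 4)(x + 9)]


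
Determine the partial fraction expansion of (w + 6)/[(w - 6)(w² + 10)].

At w=6: α = (1·6 + 6)/(6² + 10) = 6/23. β = -α = -6/23, γ = 1 - 6·α = -13/23
Result: (6/23)/(w - 6) - ((6/23)w + 13/23)/(w² + 10)


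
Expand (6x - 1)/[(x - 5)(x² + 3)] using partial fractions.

At x=5: P = (6·5 - 1)/(5² + 3) = 29/28. Q = -P = -29/28, R = 6 - 5·P = 23/28
Result: (29/28)/(x - 5) - ((29/28)x - 23/28)/(x² + 3)


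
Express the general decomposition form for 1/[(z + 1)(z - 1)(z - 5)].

Three distinct linear factors: P/(z + 1) + Q/(z - 1) + R/(z - 5)


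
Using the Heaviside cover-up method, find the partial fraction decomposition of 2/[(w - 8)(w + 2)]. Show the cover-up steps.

Cover (w - 8): set w=8, get P = 2/(8 + 2) = 1/5. Cover (w + 2): set w=-2, get Q = 2/(-2 - 8) = -1/5.
Result: (1/5)/(w - 8) - (1/5)/(w + 2)


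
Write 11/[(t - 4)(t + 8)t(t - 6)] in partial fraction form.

Using Heaviside cover-up: (-11/96)/(t - 4) - (11/1344)/(t + 8) + (11/192)/t + (11/168)/(t - 6)


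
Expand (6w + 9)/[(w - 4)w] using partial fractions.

At w=4: P = (6·4 + 9)/(4 - 0) = 33/4. At w=0: Q = (6·0 + 9)/(0 - 4) = -9/4
Result: (33/4)/(w - 4) - (9/4)/w


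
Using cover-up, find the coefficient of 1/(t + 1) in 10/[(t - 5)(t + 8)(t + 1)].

Cover (t + 1), set t=-1: 10/[(-1 - 5)(-1 + 8)] = -5/21


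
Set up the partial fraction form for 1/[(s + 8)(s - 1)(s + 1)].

Three distinct linear factors: A/(s + 8) + B/(s - 1) + C/(s + 1)


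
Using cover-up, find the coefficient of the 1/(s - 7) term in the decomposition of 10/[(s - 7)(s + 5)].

Cover (s - 7), set s=7: 10/((s + 5) at s=7) = 10/(12) = 5/6


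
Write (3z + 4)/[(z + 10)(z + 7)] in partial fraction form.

At z=-10: A = (3·(-10) + 4)/(-10 + 7) = 26/3. At z=-7: B = (3·(-7) + 4)/(-7 + 10) = -17/3
Result: (26/3)/(z + 10) - (17/3)/(z + 7)


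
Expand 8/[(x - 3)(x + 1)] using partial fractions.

8/(x - 3)(x + 1) = P/(x - 3) + Q/(x + 1). P = 8/(3 + 1) = 2, Q = 8/(-1 - 3) = -2
Result: 2/(x - 3) - 2/(x + 1)


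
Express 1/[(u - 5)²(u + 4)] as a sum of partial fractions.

Cover-up at u=-4: γ = 1/(-4 - 5)² = 1/81. Cover-up at u=5: β = 1/(5 + 4) = 1/9. Comparing u² coeff: α = -γ = -1/81
Result: (-1/81)/(u - 5) + (1/9)/(u - 5)² + (1/81)/(u + 4)


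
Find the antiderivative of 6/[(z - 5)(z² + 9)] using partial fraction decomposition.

Cover-up at z=5: A = 6/(5²+9) = 3/17. Coeff matching: B = -3/17, C = -15/17. Decomposition: (3/17)/(z - 5) - ((3/17)z + 15/17)/(z² + 9). Integrate: linear → ln, quadratic → (1/2)ln + arctan: (3/17) ln|(z - 5)| - (3/34) ln(z² + 9) - (5/17) arctan(z/3) + C


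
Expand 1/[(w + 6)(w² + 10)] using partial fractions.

Cover-up at w = -6: A = 1/((-6)² + 10) = 1/46. Then B = -A = -1/46, C = -A·(0 - 6) = 3/23
Result: (1/46)/(w + 6) - ((1/46)w - 3/23)/(w² + 10)


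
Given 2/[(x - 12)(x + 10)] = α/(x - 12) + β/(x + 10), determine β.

Cover-up at x = -10: β = 2/(-10 - 12) = -2/22 = -1/11


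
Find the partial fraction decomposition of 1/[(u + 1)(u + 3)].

1/(u + 1)(u + 3) = P/(u + 1) + Q/(u + 3). P = 1/(-1 + 3) = 1/2, Q = 1/(-3 + 1) = -1/2
Result: (1/2)/(u + 1) - (1/2)/(u + 3)


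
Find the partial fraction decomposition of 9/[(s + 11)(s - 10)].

9/(s + 11)(s - 10) = P/(s + 11) + Q/(s - 10). P = 9/(-11 - 10) = -3/7, Q = 9/(10 + 11) = 3/7
Result: (-3/7)/(s + 11) + (3/7)/(s - 10)


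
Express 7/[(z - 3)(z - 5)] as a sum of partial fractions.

7/(z - 3)(z - 5) = α/(z - 3) + β/(z - 5). α = 7/(3 - 5) = -7/2, β = 7/(5 - 3) = 7/2
Result: (-7/2)/(z - 3) + (7/2)/(z - 5)


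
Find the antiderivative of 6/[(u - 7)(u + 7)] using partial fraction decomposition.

Decompose: 6/[(u - 7)(u + 7)] = (3/7)/(u - 7) - (3/7)/(u + 7). Integrate each term: (3/7) ln|(u - 7)| - (3/7) ln|(u + 7)| + C


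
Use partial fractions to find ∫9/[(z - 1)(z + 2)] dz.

Decompose: 9/[(z - 1)(z + 2)] = 3/(z - 1) - 3/(z + 2). Integrate each term: 3 ln|(z - 1)| - 3 ln|(z + 2)| + C


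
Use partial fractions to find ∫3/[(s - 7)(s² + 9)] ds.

Cover-up at s=7: P = 3/(7²+9) = 3/58. Coeff matching: Q = -3/58, R = -21/58. Decomposition: (3/58)/(s - 7) - ((3/58)s + 21/58)/(s² + 9). Integrate: linear → ln, quadratic → (1/2)ln + arctan: (3/58) ln|(s - 7)| - (3/116) ln(s² + 9) - (7/58) arctan(s/3) + C


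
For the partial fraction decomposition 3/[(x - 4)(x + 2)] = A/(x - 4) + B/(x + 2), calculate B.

Cover-up at x = -2: B = 3/(-2 - 4) = -3/6 = -1/2


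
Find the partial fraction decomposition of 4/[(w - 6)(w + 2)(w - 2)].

Using cover-up method: α = 1/8, β = 1/8, γ = -1/4
Result: (1/8)/(w - 6) + (1/8)/(w + 2) - (1/4)/(w - 2)


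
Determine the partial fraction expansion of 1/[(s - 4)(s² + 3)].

Cover-up at s = 4: A = 1/(4² + 3) = 1/19. Then B = -A = -1/19, C = -A·(0 + 4) = -4/19
Result: (1/19)/(s - 4) - ((1/19)s + 4/19)/(s² + 3)


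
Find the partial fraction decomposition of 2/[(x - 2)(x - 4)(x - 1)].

Using cover-up method: A = -1, B = 1/3, C = 2/3
Result: -1/(x - 2) + (1/3)/(x - 4) + (2/3)/(x - 1)


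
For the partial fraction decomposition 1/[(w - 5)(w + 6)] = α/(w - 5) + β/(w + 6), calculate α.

Cover-up at w = 5: α = 1/(5 + 6) = 1/11


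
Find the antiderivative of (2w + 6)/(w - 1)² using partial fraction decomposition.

Decompose: P = 2, Q = 2·1 + 6 = 8, so (2w + 6)/(w - 1)² = 2/(w - 1) + 8/(w - 1)². Integrate: ∫ P/(w - 1) dw = 2 ln|(w - 1)|; ∫ Q/(w - 1)² dw = -8/(w - 1). Sum: 2 ln|(w - 1)| - 8/(w - 1) + C


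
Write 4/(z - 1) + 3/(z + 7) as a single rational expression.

Common denominator (z - 1)(z + 7). Numerator: 4(z + 7) + 3(z - 1) = (4z + 28) + (3z - 3) = 7z + 25
Result: (7z + 25)/[(z - 1)(z + 7)]


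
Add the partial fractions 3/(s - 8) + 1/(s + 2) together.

Common denominator (s - 8)(s + 2). Numerator: 3(s + 2) + 1(s - 8) = (3s + 6) + (s - 8) = 4s - 2
Result: (4s - 2)/[(s - 8)(s + 2)]


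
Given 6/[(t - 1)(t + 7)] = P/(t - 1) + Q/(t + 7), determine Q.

Cover-up at t = -7: Q = 6/(-7 - 1) = -6/8 = -3/4


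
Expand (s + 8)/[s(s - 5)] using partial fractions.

At s=0: A = (1·0 + 8)/(0 - 5) = -8/5. At s=5: B = (1·5 + 8)/(5 - 0) = 13/5
Result: (-8/5)/s + (13/5)/(s - 5)


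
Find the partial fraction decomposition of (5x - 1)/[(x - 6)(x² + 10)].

At x=6: α = (5·6 - 1)/(6² + 10) = 29/46. β = -α = -29/46, γ = 5 - 6·α = 28/23
Result: (29/46)/(x - 6) - ((29/46)x - 28/23)/(x² + 10)


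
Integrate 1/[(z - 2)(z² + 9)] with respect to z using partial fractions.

Cover-up at z=2: α = 1/(2²+9) = 1/13. Coeff matching: β = -1/13, γ = -2/13. Decomposition: (1/13)/(z - 2) - ((1/13)z + 2/13)/(z² + 9). Integrate: linear → ln, quadratic → (1/2)ln + arctan: (1/13) ln|(z - 2)| - (1/26) ln(z² + 9) - (2/39) arctan(z/3) + C


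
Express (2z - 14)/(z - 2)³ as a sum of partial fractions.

(2z - 14) = α(z - 2)² + β(z - 2) + γ. At z = 2: γ = 2·2 - 14 = -10. Coefficients: α = 0, β = 2
Result: 2/(z - 2)² - 10/(z - 2)³


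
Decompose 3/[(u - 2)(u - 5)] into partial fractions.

3/(u - 2)(u - 5) = P/(u - 2) + Q/(u - 5). P = 3/(2 - 5) = -1, Q = 3/(5 - 2) = 1
Result: -1/(u - 2) + 1/(u - 5)


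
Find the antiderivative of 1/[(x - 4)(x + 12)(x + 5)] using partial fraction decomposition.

Cover-up: α = 1/144, β = 1/112, γ = -1/63. Decomposition: (1/144)/(x - 4) + (1/112)/(x + 12) - (1/63)/(x + 5). Integrate each term: (1/144) ln|(x - 4)| + (1/112) ln|(x + 12)| - (1/63) ln|(x + 5)| + C


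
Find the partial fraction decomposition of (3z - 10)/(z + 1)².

(3z - 10) = A(z + 1) + B. At z = -1: B = 3·(-1) - 10 = -13. Coeff of z: A = 3
Result: 3/(z + 1) - 13/(z + 1)²


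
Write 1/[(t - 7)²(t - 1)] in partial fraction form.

Cover-up at t=1: R = 1/(1 - 7)² = 1/36. Cover-up at t=7: Q = 1/(7 - 1) = 1/6. Comparing t² coeff: P = -R = -1/36
Result: (-1/36)/(t - 7) + (1/6)/(t - 7)² + (1/36)/(t - 1)


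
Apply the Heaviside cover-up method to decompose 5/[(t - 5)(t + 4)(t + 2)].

Cover (t - 5), t=5: α = 5/[(5 + 4)(5 + 2)] = 5/63. Cover (t + 4), t=-4: β = 5/[(-4 - 5)(-4 + 2)] = 5/18. Cover (t + 2), t=-2: γ = 5/[(-2 - 5)(-2 + 4)] = -5/14.
Result: (5/63)/(t - 5) + (5/18)/(t + 4) - (5/14)/(t + 2)


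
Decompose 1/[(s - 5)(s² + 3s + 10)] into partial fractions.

Cover-up at s = 5: A = 1/(5² + 3·5 + 10) = 1/50. Then B = -A = -1/50, C = -A·(3 + 5) = -4/25
Result: (1/50)/(s - 5) - ((1/50)s + 4/25)/(s² + 3s + 10)


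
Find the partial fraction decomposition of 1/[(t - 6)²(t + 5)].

Cover-up at t=-5: γ = 1/(-5 - 6)² = 1/121. Cover-up at t=6: β = 1/(6 + 5) = 1/11. Comparing t² coeff: α = -γ = -1/121
Result: (-1/121)/(t - 6) + (1/11)/(t - 6)² + (1/121)/(t + 5)


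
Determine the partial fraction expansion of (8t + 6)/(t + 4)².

(8t + 6) = P(t + 4) + Q. At t = -4: Q = 8·(-4) + 6 = -26. Coeff of t: P = 8
Result: 8/(t + 4) - 26/(t + 4)²


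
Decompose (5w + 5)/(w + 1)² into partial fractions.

(5w + 5) = P(w + 1) + Q. At w = -1: Q = 5·(-1) + 5 = 0. Coeff of w: P = 5
Result: 5/(w + 1)


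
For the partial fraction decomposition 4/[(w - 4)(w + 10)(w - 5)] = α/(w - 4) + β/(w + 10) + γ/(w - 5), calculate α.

Cover-up at w = 4: α = 4/[(4 + 10)(4 - 5)] = 4/[(14)(-1)] = -4/14 = -2/7


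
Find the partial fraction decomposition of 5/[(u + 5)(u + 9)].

5/(u + 5)(u + 9) = A/(u + 5) + B/(u + 9). A = 5/(-5 + 9) = 5/4, B = 5/(-9 + 5) = -5/4
Result: (5/4)/(u + 5) - (5/4)/(u + 9)


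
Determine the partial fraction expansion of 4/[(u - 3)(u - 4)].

4/(u - 3)(u - 4) = α/(u - 3) + β/(u - 4). α = 4/(3 - 4) = -4, β = 4/(4 - 3) = 4
Result: -4/(u - 3) + 4/(u - 4)


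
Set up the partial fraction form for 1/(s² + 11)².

Repeated quadratic factor: (αs + β)/(s² + 11) + (γs + δ)/(s² + 11)²


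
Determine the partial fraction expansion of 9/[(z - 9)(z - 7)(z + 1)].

Using cover-up method: P = 9/20, Q = -9/16, R = 9/80
Result: (9/20)/(z - 9) - (9/16)/(z - 7) + (9/80)/(z + 1)


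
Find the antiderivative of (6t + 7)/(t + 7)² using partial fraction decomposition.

Decompose: P = 6, Q = 6·(-7) + 7 = -35, so (6t + 7)/(t + 7)² = 6/(t + 7) - 35/(t + 7)². Integrate: ∫ P/(t + 7) dt = 6 ln|(t + 7)|; ∫ Q/(t + 7)² dt = 35/(t + 7). Sum: 6 ln|(t + 7)| + 35/(t + 7) + C


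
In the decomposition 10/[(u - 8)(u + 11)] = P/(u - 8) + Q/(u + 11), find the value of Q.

Cover-up at u = -11: Q = 10/(-11 - 8) = -10/19


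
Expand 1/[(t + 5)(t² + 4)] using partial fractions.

Cover-up at t = -5: α = 1/((-5)² + 4) = 1/29. Then β = -α = -1/29, γ = -α·(0 - 5) = 5/29
Result: (1/29)/(t + 5) - ((1/29)t - 5/29)/(t² + 4)


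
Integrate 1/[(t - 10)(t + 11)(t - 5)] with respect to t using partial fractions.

Cover-up: α = 1/105, β = 1/336, γ = -1/80. Decomposition: (1/105)/(t - 10) + (1/336)/(t + 11) - (1/80)/(t - 5). Integrate each term: (1/105) ln|(t - 10)| + (1/336) ln|(t + 11)| - (1/80) ln|(t - 5)| + C


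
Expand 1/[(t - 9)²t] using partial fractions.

Cover-up at t=0: R = 1/(0 - 9)² = 1/81. Cover-up at t=9: Q = 1/(9 - 0) = 1/9. Comparing t² coeff: P = -R = -1/81
Result: (-1/81)/(t - 9) + (1/9)/(t - 9)² + (1/81)/t


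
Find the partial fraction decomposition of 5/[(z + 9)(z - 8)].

5/(z + 9)(z - 8) = A/(z + 9) + B/(z - 8). A = 5/(-9 - 8) = -5/17, B = 5/(8 + 9) = 5/17
Result: (-5/17)/(z + 9) + (5/17)/(z - 8)


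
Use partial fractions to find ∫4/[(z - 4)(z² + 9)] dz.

Cover-up at z=4: A = 4/(4²+9) = 4/25. Coeff matching: B = -4/25, C = -16/25. Decomposition: (4/25)/(z - 4) - ((4/25)z + 16/25)/(z² + 9). Integrate: linear → ln, quadratic → (1/2)ln + arctan: (4/25) ln|(z - 4)| - (2/25) ln(z² + 9) - (16/75) arctan(z/3) + C


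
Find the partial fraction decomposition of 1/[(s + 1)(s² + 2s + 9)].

Cover-up at s = -1: P = 1/((-1)² + 2·(-1) + 9) = 1/8. Then Q = -P = -1/8, R = -P·(2 - 1) = -1/8
Result: (1/8)/(s + 1) - ((1/8)s + 1/8)/(s² + 2s + 9)


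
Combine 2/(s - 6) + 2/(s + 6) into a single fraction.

Common denominator (s - 6)(s + 6). Numerator: 2(s + 6) + 2(s - 6) = (2s + 12) + (2s - 12) = 4s
Result: (4s)/[(s - 6)(s + 6)]


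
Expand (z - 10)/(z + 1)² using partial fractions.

(z - 10) = A(z + 1) + B. At z = -1: B = 1·(-1) - 10 = -11. Coeff of z: A = 1
Result: 1/(z + 1) - 11/(z + 1)²


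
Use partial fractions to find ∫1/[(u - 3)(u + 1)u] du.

Cover-up: α = 1/12, β = 1/4, γ = -1/3. Decomposition: (1/12)/(u - 3) + (1/4)/(u + 1) - (1/3)/u. Integrate each term: (1/12) ln|(u - 3)| + (1/4) ln|(u + 1)| - (1/3) ln|u| + C


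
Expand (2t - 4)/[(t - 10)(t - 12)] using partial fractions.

At t=10: P = (2·10 - 4)/(10 - 12) = -8. At t=12: Q = (2·12 - 4)/(12 - 10) = 10
Result: -8/(t - 10) + 10/(t - 12)


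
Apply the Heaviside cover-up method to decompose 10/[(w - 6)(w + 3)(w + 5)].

Cover (w - 6), w=6: P = 10/[(6 + 3)(6 + 5)] = 10/99. Cover (w + 3), w=-3: Q = 10/[(-3 - 6)(-3 + 5)] = -5/9. Cover (w + 5), w=-5: R = 10/[(-5 - 6)(-5 + 3)] = 5/11.
Result: (10/99)/(w - 6) - (5/9)/(w + 3) + (5/11)/(w + 5)


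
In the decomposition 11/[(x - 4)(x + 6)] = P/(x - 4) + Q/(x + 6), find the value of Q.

Cover-up at x = -6: Q = 11/(-6 - 4) = -11/10


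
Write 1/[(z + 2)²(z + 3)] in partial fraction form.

Cover-up at z=-3: C = 1/(-3 + 2)² = 1. Cover-up at z=-2: B = 1/(-2 + 3) = 1. Comparing z² coeff: A = -C = -1
Result: -1/(z + 2) + 1/(z + 2)² + 1/(z + 3)


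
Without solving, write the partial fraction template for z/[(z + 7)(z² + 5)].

Linear + irreducible quadratic: A/(z + 7) + (Bz + C)/(z² + 5)


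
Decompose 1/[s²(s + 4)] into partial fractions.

Cover-up at s=-4: R = 1/(-4 - 0)² = 1/16. Cover-up at s=0: Q = 1/(0 + 4) = 1/4. Comparing s² coeff: P = -R = -1/16
Result: (-1/16)/s + (1/4)/s² + (1/16)/(s + 4)


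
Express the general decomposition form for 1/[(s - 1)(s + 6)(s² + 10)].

Two linear + quadratic: P/(s - 1) + Q/(s + 6) + (Rs + S)/(s² + 10)


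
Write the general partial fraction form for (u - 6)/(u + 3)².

Repeated linear factor: α/(u + 3) + β/(u + 3)²


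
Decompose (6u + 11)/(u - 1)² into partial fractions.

(6u + 11) = A(u - 1) + B. At u = 1: B = 6·1 + 11 = 17. Coeff of u: A = 6
Result: 6/(u - 1) + 17/(u - 1)²


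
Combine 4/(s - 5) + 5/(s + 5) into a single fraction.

Common denominator (s - 5)(s + 5). Numerator: 4(s + 5) + 5(s - 5) = (4s + 20) + (5s - 25) = 9s - 5
Result: (9s - 5)/[(s - 5)(s + 5)]


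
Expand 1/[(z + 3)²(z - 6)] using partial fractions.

Cover-up at z=6: R = 1/(6 + 3)² = 1/81. Cover-up at z=-3: Q = 1/(-3 - 6) = -1/9. Comparing z² coeff: P = -R = -1/81
Result: (-1/81)/(z + 3) - (1/9)/(z + 3)² + (1/81)/(z - 6)


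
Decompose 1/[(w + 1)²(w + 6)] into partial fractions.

Cover-up at w=-6: R = 1/(-6 + 1)² = 1/25. Cover-up at w=-1: Q = 1/(-1 + 6) = 1/5. Comparing w² coeff: P = -R = -1/25
Result: (-1/25)/(w + 1) + (1/5)/(w + 1)² + (1/25)/(w + 6)


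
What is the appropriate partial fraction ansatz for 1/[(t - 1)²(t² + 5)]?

Repeated linear + quadratic: P/(t - 1) + Q/(t - 1)² + (Rt + S)/(t² + 5)


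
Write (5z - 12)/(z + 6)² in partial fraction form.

(5z - 12) = A(z + 6) + B. At z = -6: B = 5·(-6) - 12 = -42. Coeff of z: A = 5
Result: 5/(z + 6) - 42/(z + 6)²


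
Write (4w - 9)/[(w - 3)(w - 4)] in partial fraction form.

At w=3: P = (4·3 - 9)/(3 - 4) = -3. At w=4: Q = (4·4 - 9)/(4 - 3) = 7
Result: -3/(w - 3) + 7/(w - 4)


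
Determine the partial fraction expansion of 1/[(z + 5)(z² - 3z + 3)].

Cover-up at z = -5: P = 1/((-5)² - 3·(-5) + 3) = 1/43. Then Q = -P = -1/43, R = -P·(-3 - 5) = 8/43
Result: (1/43)/(z + 5) - ((1/43)z - 8/43)/(z² - 3z + 3)


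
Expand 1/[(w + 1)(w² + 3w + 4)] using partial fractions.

Cover-up at w = -1: A = 1/((-1)² + 3·(-1) + 4) = 1/2. Then B = -A = -1/2, C = -A·(3 - 1) = -1
Result: (1/2)/(w + 1) - ((1/2)w + 1)/(w² + 3w + 4)


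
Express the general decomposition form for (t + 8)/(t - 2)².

Repeated linear factor: α/(t - 2) + β/(t - 2)²


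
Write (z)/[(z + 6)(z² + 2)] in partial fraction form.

At z=-6: P = (1·(-6) + 0)/((-6)² + 2) = -3/19. Q = -P = 3/19, R = 1 - (-6)·P = 1/19
Result: (-3/19)/(z + 6) + ((3/19)z + 1/19)/(z² + 2)


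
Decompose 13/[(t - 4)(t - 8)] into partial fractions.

13/(t - 4)(t - 8) = P/(t - 4) + Q/(t - 8). P = 13/(4 - 8) = -13/4, Q = 13/(8 - 4) = 13/4
Result: (-13/4)/(t - 4) + (13/4)/(t - 8)


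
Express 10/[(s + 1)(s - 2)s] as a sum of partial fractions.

Using cover-up method: P = 10/3, Q = 5/3, R = -5
Result: (10/3)/(s + 1) + (5/3)/(s - 2) - 5/s


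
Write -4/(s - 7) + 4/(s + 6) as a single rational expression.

Common denominator (s - 7)(s + 6). Numerator: -4(s + 6) + 4(s - 7) = (-4s - 24) + (4s - 28) = -52
Result: (-52)/[(s - 7)(s + 6)]


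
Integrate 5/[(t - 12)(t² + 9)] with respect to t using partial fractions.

Cover-up at t=12: A = 5/(12²+9) = 5/153. Coeff matching: B = -5/153, C = -20/51. Decomposition: (5/153)/(t - 12) - ((5/153)t + 20/51)/(t² + 9). Integrate: linear → ln, quadratic → (1/2)ln + arctan: (5/153) ln|(t - 12)| - (5/306) ln(t² + 9) - (20/153) arctan(t/3) + C


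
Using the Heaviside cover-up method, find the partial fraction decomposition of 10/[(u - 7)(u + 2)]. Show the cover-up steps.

Cover (u - 7): set u=7, get P = 10/(7 + 2) = 10/9. Cover (u + 2): set u=-2, get Q = 10/(-2 - 7) = -10/9.
Result: (10/9)/(u - 7) - (10/9)/(u + 2)


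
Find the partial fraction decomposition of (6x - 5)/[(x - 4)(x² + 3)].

At x=4: A = (6·4 - 5)/(4² + 3) = 1. B = -A = -1, C = 6 - 4·A = 2
Result: 1/(x - 4) - (x - 2)/(x² + 3)


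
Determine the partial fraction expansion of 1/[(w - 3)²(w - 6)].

Cover-up at w=6: γ = 1/(6 - 3)² = 1/9. Cover-up at w=3: β = 1/(3 - 6) = -1/3. Comparing w² coeff: α = -γ = -1/9
Result: (-1/9)/(w - 3) - (1/3)/(w - 3)² + (1/9)/(w - 6)


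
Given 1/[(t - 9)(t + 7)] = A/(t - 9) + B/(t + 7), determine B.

Cover-up at t = -7: B = 1/(-7 - 9) = -1/16


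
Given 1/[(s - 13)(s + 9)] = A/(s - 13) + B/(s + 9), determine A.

Cover-up at s = 13: A = 1/(13 + 9) = 1/22


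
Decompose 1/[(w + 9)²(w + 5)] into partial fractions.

Cover-up at w=-5: γ = 1/(-5 + 9)² = 1/16. Cover-up at w=-9: β = 1/(-9 + 5) = -1/4. Comparing w² coeff: α = -γ = -1/16
Result: (-1/16)/(w + 9) - (1/4)/(w + 9)² + (1/16)/(w + 5)


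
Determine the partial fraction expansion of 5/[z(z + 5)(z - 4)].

Using cover-up method: α = -1/4, β = 1/9, γ = 5/36
Result: (-1/4)/z + (1/9)/(z + 5) + (5/36)/(z - 4)


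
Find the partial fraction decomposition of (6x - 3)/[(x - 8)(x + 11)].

At x=8: α = (6·8 - 3)/(8 + 11) = 45/19. At x=-11: β = (6·(-11) - 3)/(-11 - 8) = 69/19
Result: (45/19)/(x - 8) + (69/19)/(x + 11)


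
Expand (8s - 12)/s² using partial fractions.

(8s - 12) = Ps + Q. At s = 0: Q = 8·0 - 12 = -12. Coeff of s: P = 8
Result: 8/s - 12/s²


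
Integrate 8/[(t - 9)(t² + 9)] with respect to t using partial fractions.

Cover-up at t=9: P = 8/(9²+9) = 4/45. Coeff matching: Q = -4/45, R = -4/5. Decomposition: (4/45)/(t - 9) - ((4/45)t + 4/5)/(t² + 9). Integrate: linear → ln, quadratic → (1/2)ln + arctan: (4/45) ln|(t - 9)| - (2/45) ln(t² + 9) - (4/15) arctan(t/3) + C


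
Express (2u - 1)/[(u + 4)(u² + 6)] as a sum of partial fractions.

At u=-4: A = (2·(-4) - 1)/((-4)² + 6) = -9/22. B = -A = 9/22, C = 2 - (-4)·A = 4/11
Result: (-9/22)/(u + 4) + ((9/22)u + 4/11)/(u² + 6)


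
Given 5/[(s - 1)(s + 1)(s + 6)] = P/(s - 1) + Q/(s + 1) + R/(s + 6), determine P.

Cover-up at s = 1: P = 5/[(1 + 1)(1 + 6)] = 5/[(2)(7)] = 5/14


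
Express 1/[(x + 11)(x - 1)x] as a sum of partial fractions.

Using cover-up method: A = 1/132, B = 1/12, C = -1/11
Result: (1/132)/(x + 11) + (1/12)/(x - 1) - (1/11)/x


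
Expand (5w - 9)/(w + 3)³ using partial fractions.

(5w - 9) = α(w + 3)² + β(w + 3) + γ. At w = -3: γ = 5·(-3) - 9 = -24. Coefficients: α = 0, β = 5
Result: 5/(w + 3)² - 24/(w + 3)³


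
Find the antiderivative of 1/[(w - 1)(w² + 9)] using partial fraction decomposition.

Cover-up at w=1: α = 1/(1²+9) = 1/10. Coeff matching: β = -1/10, γ = -1/10. Decomposition: (1/10)/(w - 1) - ((1/10)w + 1/10)/(w² + 9). Integrate: linear → ln, quadratic → (1/2)ln + arctan: (1/10) ln|(w - 1)| - (1/20) ln(w² + 9) - (1/30) arctan(w/3) + C


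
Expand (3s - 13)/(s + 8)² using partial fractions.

(3s - 13) = α(s + 8) + β. At s = -8: β = 3·(-8) - 13 = -37. Coeff of s: α = 3
Result: 3/(s + 8) - 37/(s + 8)²


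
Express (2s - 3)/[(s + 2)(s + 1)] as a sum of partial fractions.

At s=-2: α = (2·(-2) - 3)/(-2 + 1) = 7. At s=-1: β = (2·(-1) - 3)/(-1 + 2) = -5
Result: 7/(s + 2) - 5/(s + 1)


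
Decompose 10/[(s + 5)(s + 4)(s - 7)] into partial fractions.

Using cover-up method: P = 5/6, Q = -10/11, R = 5/66
Result: (5/6)/(s + 5) - (10/11)/(s + 4) + (5/66)/(s - 7)


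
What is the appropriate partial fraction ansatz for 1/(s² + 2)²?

Repeated quadratic factor: (Ps + Q)/(s² + 2) + (Rs + S)/(s² + 2)²


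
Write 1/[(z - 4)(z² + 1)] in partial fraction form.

Cover-up at z = 4: A = 1/(4² + 1) = 1/17. Then B = -A = -1/17, C = -A·(0 + 4) = -4/17
Result: (1/17)/(z - 4) - ((1/17)z + 4/17)/(z² + 1)


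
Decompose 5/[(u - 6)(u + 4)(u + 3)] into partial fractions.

Using cover-up method: α = 1/18, β = 1/2, γ = -5/9
Result: (1/18)/(u - 6) + (1/2)/(u + 4) - (5/9)/(u + 3)


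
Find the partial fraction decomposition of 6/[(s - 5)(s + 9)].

6/(s - 5)(s + 9) = α/(s - 5) + β/(s + 9). α = 6/(5 + 9) = 3/7, β = 6/(-9 - 5) = -3/7
Result: (3/7)/(s - 5) - (3/7)/(s + 9)


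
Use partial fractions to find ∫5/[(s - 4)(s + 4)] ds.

Decompose: 5/[(s - 4)(s + 4)] = (5/8)/(s - 4) - (5/8)/(s + 4). Integrate each term: (5/8) ln|(s - 4)| - (5/8) ln|(s + 4)| + C


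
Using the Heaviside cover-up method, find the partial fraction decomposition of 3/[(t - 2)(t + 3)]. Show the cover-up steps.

Cover (t - 2): set t=2, get P = 3/(2 + 3) = 3/5. Cover (t + 3): set t=-3, get Q = 3/(-3 - 2) = -3/5.
Result: (3/5)/(t - 2) - (3/5)/(t + 3)


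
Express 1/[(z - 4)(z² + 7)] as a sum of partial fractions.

Cover-up at z = 4: α = 1/(4² + 7) = 1/23. Then β = -α = -1/23, γ = -α·(0 + 4) = -4/23
Result: (1/23)/(z - 4) - ((1/23)z + 4/23)/(z² + 7)


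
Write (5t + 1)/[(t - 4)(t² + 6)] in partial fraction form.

At t=4: α = (5·4 + 1)/(4² + 6) = 21/22. β = -α = -21/22, γ = 5 - 4·α = 13/11
Result: (21/22)/(t - 4) - ((21/22)t - 13/11)/(t² + 6)


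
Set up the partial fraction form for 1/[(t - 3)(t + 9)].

Distinct linear factors: P/(t - 3) + Q/(t + 9)


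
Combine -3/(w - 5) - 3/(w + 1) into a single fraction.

Common denominator (w - 5)(w + 1). Numerator: -3(w + 1) - 3(w - 5) = (-3w - 3) - (3w - 15) = -6w + 12
Result: (-6w + 12)/[(w - 5)(w + 1)]


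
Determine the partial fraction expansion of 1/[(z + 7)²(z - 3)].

Cover-up at z=3: C = 1/(3 + 7)² = 1/100. Cover-up at z=-7: B = 1/(-7 - 3) = -1/10. Comparing z² coeff: A = -C = -1/100
Result: (-1/100)/(z + 7) - (1/10)/(z + 7)² + (1/100)/(z - 3)


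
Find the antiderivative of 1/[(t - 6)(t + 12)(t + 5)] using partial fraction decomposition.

Cover-up: A = 1/198, B = 1/126, C = -1/77. Decomposition: (1/198)/(t - 6) + (1/126)/(t + 12) - (1/77)/(t + 5). Integrate each term: (1/198) ln|(t - 6)| + (1/126) ln|(t + 12)| - (1/77) ln|(t + 5)| + C


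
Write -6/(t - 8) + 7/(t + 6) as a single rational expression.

Common denominator (t - 8)(t + 6). Numerator: -6(t + 6) + 7(t - 8) = (-6t - 36) + (7t - 56) = t - 92
Result: (t - 92)/[(t - 8)(t + 6)]


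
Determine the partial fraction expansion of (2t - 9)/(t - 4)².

(2t - 9) = P(t - 4) + Q. At t = 4: Q = 2·4 - 9 = -1. Coeff of t: P = 2
Result: 2/(t - 4) - 1/(t - 4)²


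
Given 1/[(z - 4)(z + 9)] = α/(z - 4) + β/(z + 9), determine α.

Cover-up at z = 4: α = 1/(4 + 9) = 1/13


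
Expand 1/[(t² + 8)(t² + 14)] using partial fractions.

Coefficient matching gives A = C = 0, B = 1/(14-8) = 1/6, D = -B = -1/6
Result: (1/6)/(t² + 8) - (1/6)/(t² + 14)


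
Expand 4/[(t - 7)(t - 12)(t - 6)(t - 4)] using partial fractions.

Using Heaviside cover-up: (-4/15)/(t - 7) + (1/60)/(t - 12) + (1/3)/(t - 6) - (1/12)/(t - 4)


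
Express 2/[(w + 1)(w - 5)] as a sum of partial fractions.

2/(w + 1)(w - 5) = P/(w + 1) + Q/(w - 5). P = 2/(-1 - 5) = -1/3, Q = 2/(5 + 1) = 1/3
Result: (-1/3)/(w + 1) + (1/3)/(w - 5)


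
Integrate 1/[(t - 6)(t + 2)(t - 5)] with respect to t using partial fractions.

Cover-up: P = 1/8, Q = 1/56, R = -1/7. Decomposition: (1/8)/(t - 6) + (1/56)/(t + 2) - (1/7)/(t - 5). Integrate each term: (1/8) ln|(t - 6)| + (1/56) ln|(t + 2)| - (1/7) ln|(t - 5)| + C


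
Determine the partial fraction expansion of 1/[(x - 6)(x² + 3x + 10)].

Cover-up at x = 6: P = 1/(6² + 3·6 + 10) = 1/64. Then Q = -P = -1/64, R = -P·(3 + 6) = -9/64
Result: (1/64)/(x - 6) - ((1/64)x + 9/64)/(x² + 3x + 10)


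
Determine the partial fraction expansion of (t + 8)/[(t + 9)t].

At t=-9: A = (1·(-9) + 8)/(-9 - 0) = 1/9. At t=0: B = (1·0 + 8)/(0 + 9) = 8/9
Result: (1/9)/(t + 9) + (8/9)/t


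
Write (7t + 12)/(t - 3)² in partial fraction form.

(7t + 12) = P(t - 3) + Q. At t = 3: Q = 7·3 + 12 = 33. Coeff of t: P = 7
Result: 7/(t - 3) + 33/(t - 3)²


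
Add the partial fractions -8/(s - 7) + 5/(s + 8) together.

Common denominator (s - 7)(s + 8). Numerator: -8(s + 8) + 5(s - 7) = (-8s - 64) + (5s - 35) = -3s - 99
Result: (-3s - 99)/[(s - 7)(s + 8)]


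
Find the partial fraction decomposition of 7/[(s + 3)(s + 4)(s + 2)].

Using cover-up method: P = -7, Q = 7/2, R = 7/2
Result: -7/(s + 3) + (7/2)/(s + 4) + (7/2)/(s + 2)


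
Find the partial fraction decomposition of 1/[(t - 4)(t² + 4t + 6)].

Cover-up at t = 4: A = 1/(4² + 4·4 + 6) = 1/38. Then B = -A = -1/38, C = -A·(4 + 4) = -4/19
Result: (1/38)/(t - 4) - ((1/38)t + 4/19)/(t² + 4t + 6)


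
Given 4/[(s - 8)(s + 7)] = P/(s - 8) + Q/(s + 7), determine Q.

Cover-up at s = -7: Q = 4/(-7 - 8) = -4/15


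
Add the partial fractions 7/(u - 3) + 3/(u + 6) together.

Common denominator (u - 3)(u + 6). Numerator: 7(u + 6) + 3(u - 3) = (7u + 42) + (3u - 9) = 10u + 33
Result: (10u + 33)/[(u - 3)(u + 6)]


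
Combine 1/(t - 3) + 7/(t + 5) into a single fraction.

Common denominator (t - 3)(t + 5). Numerator: 1(t + 5) + 7(t - 3) = (t + 5) + (7t - 21) = 8t - 16
Result: (8t - 16)/[(t - 3)(t + 5)]


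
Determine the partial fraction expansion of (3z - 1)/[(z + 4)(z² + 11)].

At z=-4: P = (3·(-4) - 1)/((-4)² + 11) = -13/27. Q = -P = 13/27, R = 3 - (-4)·P = 29/27
Result: (-13/27)/(z + 4) + ((13/27)z + 29/27)/(z² + 11)


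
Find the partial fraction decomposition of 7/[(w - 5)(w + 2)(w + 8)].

Using cover-up method: P = 1/13, Q = -1/6, R = 7/78
Result: (1/13)/(w - 5) - (1/6)/(w + 2) + (7/78)/(w + 8)


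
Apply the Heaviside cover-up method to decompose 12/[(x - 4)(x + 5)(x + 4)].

Cover (x - 4), x=4: A = 12/[(4 + 5)(4 + 4)] = 1/6. Cover (x + 5), x=-5: B = 12/[(-5 - 4)(-5 + 4)] = 4/3. Cover (x + 4), x=-4: C = 12/[(-4 - 4)(-4 + 5)] = -3/2.
Result: (1/6)/(x - 4) + (4/3)/(x + 5) - (3/2)/(x + 4)


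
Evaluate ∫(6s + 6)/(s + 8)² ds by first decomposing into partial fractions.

Decompose: P = 6, Q = 6·(-8) + 6 = -42, so (6s + 6)/(s + 8)² = 6/(s + 8) - 42/(s + 8)². Integrate: ∫ P/(s + 8) ds = 6 ln|(s + 8)|; ∫ Q/(s + 8)² ds = 42/(s + 8). Sum: 6 ln|(s + 8)| + 42/(s + 8) + C


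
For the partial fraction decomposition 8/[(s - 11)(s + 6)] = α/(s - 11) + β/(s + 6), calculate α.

Cover-up at s = 11: α = 8/(11 + 6) = 8/17


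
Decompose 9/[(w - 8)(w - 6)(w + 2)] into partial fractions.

Using cover-up method: A = 9/20, B = -9/16, C = 9/80
Result: (9/20)/(w - 8) - (9/16)/(w - 6) + (9/80)/(w + 2)


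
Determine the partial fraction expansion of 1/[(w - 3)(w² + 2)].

Cover-up at w = 3: α = 1/(3² + 2) = 1/11. Then β = -α = -1/11, γ = -α·(0 + 3) = -3/11
Result: (1/11)/(w - 3) - ((1/11)w + 3/11)/(w² + 2)


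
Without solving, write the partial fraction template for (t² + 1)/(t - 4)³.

Repeated linear factor (power 3): P/(t - 4) + Q/(t - 4)² + R/(t - 4)³


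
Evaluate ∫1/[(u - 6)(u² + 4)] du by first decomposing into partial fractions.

Cover-up at u=6: P = 1/(6²+4) = 1/40. Coeff matching: Q = -1/40, R = -3/20. Decomposition: (1/40)/(u - 6) - ((1/40)u + 3/20)/(u² + 4). Integrate: linear → ln, quadratic → (1/2)ln + arctan: (1/40) ln|(u - 6)| - (1/80) ln(u² + 4) - (3/40) arctan(u/2) + C


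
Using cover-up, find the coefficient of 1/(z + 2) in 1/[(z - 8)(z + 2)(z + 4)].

Cover (z + 2), set z=-2: 1/[(-2 - 8)(-2 + 4)] = -1/20


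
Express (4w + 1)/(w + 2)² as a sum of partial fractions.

(4w + 1) = α(w + 2) + β. At w = -2: β = 4·(-2) + 1 = -7. Coeff of w: α = 4
Result: 4/(w + 2) - 7/(w + 2)²


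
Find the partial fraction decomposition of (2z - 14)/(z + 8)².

(2z - 14) = P(z + 8) + Q. At z = -8: Q = 2·(-8) - 14 = -30. Coeff of z: P = 2
Result: 2/(z + 8) - 30/(z + 8)²


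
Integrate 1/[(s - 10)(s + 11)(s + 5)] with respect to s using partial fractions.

Cover-up: P = 1/315, Q = 1/126, R = -1/90. Decomposition: (1/315)/(s - 10) + (1/126)/(s + 11) - (1/90)/(s + 5). Integrate each term: (1/315) ln|(s - 10)| + (1/126) ln|(s + 11)| - (1/90) ln|(s + 5)| + C


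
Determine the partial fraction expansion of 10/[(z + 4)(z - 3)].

10/(z + 4)(z - 3) = α/(z + 4) + β/(z - 3). α = 10/(-4 - 3) = -10/7, β = 10/(3 + 4) = 10/7
Result: (-10/7)/(z + 4) + (10/7)/(z - 3)


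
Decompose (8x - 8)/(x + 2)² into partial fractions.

(8x - 8) = A(x + 2) + B. At x = -2: B = 8·(-2) - 8 = -24. Coeff of x: A = 8
Result: 8/(x + 2) - 24/(x + 2)²


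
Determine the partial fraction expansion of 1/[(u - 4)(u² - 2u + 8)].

Cover-up at u = 4: A = 1/(4² - 2·4 + 8) = 1/16. Then B = -A = -1/16, C = -A·(-2 + 4) = -1/8
Result: (1/16)/(u - 4) - ((1/16)u + 1/8)/(u² - 2u + 8)


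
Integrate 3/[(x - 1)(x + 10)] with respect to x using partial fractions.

Decompose: 3/[(x - 1)(x + 10)] = (3/11)/(x - 1) - (3/11)/(x + 10). Integrate each term: (3/11) ln|(x - 1)| - (3/11) ln|(x + 10)| + C


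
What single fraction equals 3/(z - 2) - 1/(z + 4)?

Common denominator (z - 2)(z + 4). Numerator: 3(z + 4) - 1(z - 2) = (3z + 12) - (z - 2) = 2z + 14
Result: (2z + 14)/[(z - 2)(z + 4)]


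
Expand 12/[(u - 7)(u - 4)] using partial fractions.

12/(u - 7)(u - 4) = α/(u - 7) + β/(u - 4). α = 12/(7 - 4) = 4, β = 12/(4 - 7) = -4
Result: 4/(u - 7) - 4/(u - 4)


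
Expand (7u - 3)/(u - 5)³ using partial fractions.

(7u - 3) = A(u - 5)² + B(u - 5) + C. At u = 5: C = 7·5 - 3 = 32. Coefficients: A = 0, B = 7
Result: 7/(u - 5)² + 32/(u - 5)³


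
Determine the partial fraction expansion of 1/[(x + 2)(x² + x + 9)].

Cover-up at x = -2: P = 1/((-2)² + 1·(-2) + 9) = 1/11. Then Q = -P = -1/11, R = -P·(1 - 2) = 1/11
Result: (1/11)/(x + 2) - ((1/11)x - 1/11)/(x² + x + 9)


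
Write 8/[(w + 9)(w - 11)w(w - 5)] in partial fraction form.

Using Heaviside cover-up: (-1/315)/(w + 9) + (1/165)/(w - 11) + (8/495)/w - (2/105)/(w - 5)


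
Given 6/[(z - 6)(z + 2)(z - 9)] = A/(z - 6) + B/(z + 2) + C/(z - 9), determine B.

Cover-up at z = -2: B = 6/[(-2 - 6)(-2 - 9)] = 6/[(-8)(-11)] = 6/88 = 3/44


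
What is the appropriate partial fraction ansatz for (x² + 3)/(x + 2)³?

Repeated linear factor (power 3): A/(x + 2) + B/(x + 2)² + C/(x + 2)³
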